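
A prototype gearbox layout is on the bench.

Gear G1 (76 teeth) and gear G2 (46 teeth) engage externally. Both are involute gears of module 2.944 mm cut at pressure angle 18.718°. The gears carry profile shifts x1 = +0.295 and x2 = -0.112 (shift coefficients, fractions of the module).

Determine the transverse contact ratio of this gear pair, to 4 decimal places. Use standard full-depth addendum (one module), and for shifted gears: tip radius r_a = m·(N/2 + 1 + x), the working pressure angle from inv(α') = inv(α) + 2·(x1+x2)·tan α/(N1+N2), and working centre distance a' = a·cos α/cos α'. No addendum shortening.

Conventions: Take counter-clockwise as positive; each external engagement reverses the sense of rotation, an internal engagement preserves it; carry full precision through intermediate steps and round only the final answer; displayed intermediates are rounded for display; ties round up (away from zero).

topology: single-mesh involute geometry — m = 2.944, 76T/46T pair
base radii: r_b1 = 105.955035, r_b2 = 64.130679
tip radii: r_a1 = 115.684480, r_a2 = 70.326272
inv(α') = inv(18.718°) + 2·(+0.295-0.112)·tan α/(76+46) = 0.01315728  ⇒  α' = 19.21117°
a' = a·cos α / cos α' = 179.5840·cos 18.718°/cos 19.21117° = 180.115967
action lengths: √(r_a1²−r_b1²) = 46.437372, √(r_a2²−r_b2²) = 28.862442
base pitch p_b = π·m·cos α = 8.759673
CR = (46.437372 + 28.862442 − 180.115967·sin 19.21117°)/8.759673 = 1.830265
contact ratio ≈ 1.8303

1.8303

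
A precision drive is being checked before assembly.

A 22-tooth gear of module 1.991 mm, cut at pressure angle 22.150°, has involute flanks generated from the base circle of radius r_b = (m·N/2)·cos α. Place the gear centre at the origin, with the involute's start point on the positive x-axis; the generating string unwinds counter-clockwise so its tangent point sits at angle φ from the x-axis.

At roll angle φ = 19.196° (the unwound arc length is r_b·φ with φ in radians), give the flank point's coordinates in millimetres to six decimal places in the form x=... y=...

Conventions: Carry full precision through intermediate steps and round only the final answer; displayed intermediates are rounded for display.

x=21.391409 y=0.251437

topology: single-mesh involute geometry — m = 1.991, N = 22
pitch radius r_p = m·N/2 = 1.991·22/2 = 21.901000
base radius r_b = r_p·cos α = 21.901000·cos 22.150° = 20.284705
roll angle φ = 19.196° = 0.33503340 rad
x = r_b·(cos φ + φ·sin φ) = 21.391409
y = r_b·(sin φ − φ·cos φ) = 0.251437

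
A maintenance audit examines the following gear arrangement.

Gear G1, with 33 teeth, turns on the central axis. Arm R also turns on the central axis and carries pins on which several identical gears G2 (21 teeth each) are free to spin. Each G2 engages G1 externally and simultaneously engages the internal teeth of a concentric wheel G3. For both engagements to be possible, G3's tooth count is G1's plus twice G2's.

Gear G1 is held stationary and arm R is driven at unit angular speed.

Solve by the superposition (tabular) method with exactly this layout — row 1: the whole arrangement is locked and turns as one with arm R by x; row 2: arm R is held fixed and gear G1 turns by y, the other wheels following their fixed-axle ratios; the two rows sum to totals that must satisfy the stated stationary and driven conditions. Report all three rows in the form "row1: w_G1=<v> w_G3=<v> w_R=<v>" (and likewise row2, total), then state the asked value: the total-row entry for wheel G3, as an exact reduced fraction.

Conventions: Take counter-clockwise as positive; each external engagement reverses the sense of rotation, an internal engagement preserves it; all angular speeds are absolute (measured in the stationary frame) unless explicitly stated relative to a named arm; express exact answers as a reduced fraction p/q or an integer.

row1: w_G1=1 w_G3=1 w_R=1
row2: w_G1=-1 w_G3=11/25 w_R=0
total: w_G1=0 w_G3=36/25 w_R=1
asked value: 36/25

topology: planetary set — G1 33T / G2 21T / G3 75T, arm = carrier (Willis)
row 1 — lock + rotate with arm: ω_sun = ω_ring = ω_arm = x
row 2: sun turns y, ring = −(33/75)·y, arm 0
boundary: total ω_sun = x + y = 0 and total ω_arm = x = 1  ⇒  y = -1, x = 1
row 2 ring = −(33/75)·(-1) = 11/25
totals (row 1 + row 2): sun 1 + (-1) = 0, ring 1 + 11/25 = 36/25, arm 1 + 0 = 1
asked cell (total, ring) = 36/25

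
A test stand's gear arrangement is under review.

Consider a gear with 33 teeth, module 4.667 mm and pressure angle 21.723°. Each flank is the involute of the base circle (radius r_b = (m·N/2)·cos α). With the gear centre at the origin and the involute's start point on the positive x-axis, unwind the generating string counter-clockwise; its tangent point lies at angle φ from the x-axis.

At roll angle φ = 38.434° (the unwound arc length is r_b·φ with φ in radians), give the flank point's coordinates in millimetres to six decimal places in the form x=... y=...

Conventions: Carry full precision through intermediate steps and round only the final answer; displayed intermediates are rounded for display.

class = single-mesh tooth geometry [base-circle involute, m = 4.667, 33T]
pitch radius r_p = m·N/2 = 4.667·33/2 = 77.005500
base radius r_b = r_p·cos α = 77.005500·cos 21.723° = 71.536883
roll angle φ = 38.434° = 0.67079984 rad
x = r_b·(cos φ + φ·sin φ) = 85.865895
y = r_b·(sin φ − φ·cos φ) = 6.878888

x=85.865895 y=6.878888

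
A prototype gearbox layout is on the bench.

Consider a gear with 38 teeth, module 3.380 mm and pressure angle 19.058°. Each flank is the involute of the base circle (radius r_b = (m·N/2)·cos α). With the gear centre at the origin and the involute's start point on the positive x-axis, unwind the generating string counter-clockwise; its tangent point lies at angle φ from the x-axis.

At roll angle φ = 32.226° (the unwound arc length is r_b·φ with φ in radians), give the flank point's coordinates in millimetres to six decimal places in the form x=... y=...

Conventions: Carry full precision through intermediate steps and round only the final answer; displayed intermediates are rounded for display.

x=69.555128 y=3.487524

class = single-mesh tooth geometry [base-circle involute, m = 3.380, 38T]
pitch radius r_p = m·N/2 = 3.380·38/2 = 64.220000
base radius r_b = r_p·cos α = 64.220000·cos 19.058° = 60.700007
roll angle φ = 32.226° = 0.56244980 rad
x = r_b·(cos φ + φ·sin φ) = 69.555128
y = r_b·(sin φ − φ·cos φ) = 3.487524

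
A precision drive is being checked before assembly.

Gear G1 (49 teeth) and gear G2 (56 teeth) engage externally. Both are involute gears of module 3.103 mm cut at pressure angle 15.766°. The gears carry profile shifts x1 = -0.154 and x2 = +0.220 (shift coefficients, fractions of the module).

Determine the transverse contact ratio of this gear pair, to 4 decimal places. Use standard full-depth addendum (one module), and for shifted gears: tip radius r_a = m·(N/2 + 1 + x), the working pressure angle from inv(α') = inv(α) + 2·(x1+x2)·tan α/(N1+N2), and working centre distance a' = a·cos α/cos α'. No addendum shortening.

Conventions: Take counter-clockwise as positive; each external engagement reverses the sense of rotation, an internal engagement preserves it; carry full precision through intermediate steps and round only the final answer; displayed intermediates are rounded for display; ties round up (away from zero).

2.0162

single-mesh involute tooth geometry (49T engaging 56T at module 3.103)
base radii: r_b1 = 73.163450, r_b2 = 83.615372
tip radii: r_a1 = 78.648638, r_a2 = 90.669660
inv(α') = inv(15.766°) + 2·(-0.154+0.220)·tan α/(49+56) = 0.00751698  ⇒  α' = 16.01689°
a' = a·cos α / cos α' = 162.9075·cos 15.766°/cos 16.01689° = 163.110718
action lengths: √(r_a1²−r_b1²) = 28.856850, √(r_a2²−r_b2²) = 35.063612
base pitch p_b = π·m·cos α = 9.381623
CR = (28.856850 + 35.063612 − 163.110718·sin 16.01689°)/9.381623 = 2.016157
contact ratio ≈ 2.0162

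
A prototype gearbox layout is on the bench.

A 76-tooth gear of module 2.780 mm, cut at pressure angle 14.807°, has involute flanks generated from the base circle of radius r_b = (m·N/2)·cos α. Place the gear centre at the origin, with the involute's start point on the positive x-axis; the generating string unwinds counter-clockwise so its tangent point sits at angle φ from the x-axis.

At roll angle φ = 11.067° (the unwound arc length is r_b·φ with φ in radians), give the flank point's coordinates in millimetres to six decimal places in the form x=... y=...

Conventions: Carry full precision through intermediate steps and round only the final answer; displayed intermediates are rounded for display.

single-mesh involute tooth geometry (76T wheel at module 2.780)
pitch radius r_p = m·N/2 = 2.780·76/2 = 105.640000
base radius r_b = r_p·cos α = 105.640000·cos 14.807° = 102.131925
roll angle φ = 11.067° = 0.19315559 rad
x = r_b·(cos φ + φ·sin φ) = 104.019416
y = r_b·(sin φ − φ·cos φ) = 0.244422

x=104.019416 y=0.244422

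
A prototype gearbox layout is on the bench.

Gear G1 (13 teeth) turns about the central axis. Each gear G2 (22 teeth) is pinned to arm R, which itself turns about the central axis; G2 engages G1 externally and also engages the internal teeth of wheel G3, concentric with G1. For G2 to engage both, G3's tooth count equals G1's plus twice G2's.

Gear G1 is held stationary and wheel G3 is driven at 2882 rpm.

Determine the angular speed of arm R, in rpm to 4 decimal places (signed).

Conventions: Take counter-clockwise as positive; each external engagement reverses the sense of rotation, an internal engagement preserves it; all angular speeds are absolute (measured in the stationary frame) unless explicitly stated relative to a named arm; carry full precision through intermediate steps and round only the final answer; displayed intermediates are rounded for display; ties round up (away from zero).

+2346.7714 rpm

recognized (axles ride arm R): planetary set, 13/22/57 teeth
normalise by the input: solve with ω_ring = 1, then scale by 2882 rpm
ring teeth: 13 + 2·22 = 57
13(ω_sun−ω_arm) = −57(ω_ring−ω_arm),  ω_sun = 0, ω_ring = 1
13(0−ω_arm) = −57(1−ω_arm)  ⇒  70·ω_arm = 57  ⇒  ω_arm = 57/70
scale: ω_arm = 57/70 × 2882 rpm = +2346.7714 rpm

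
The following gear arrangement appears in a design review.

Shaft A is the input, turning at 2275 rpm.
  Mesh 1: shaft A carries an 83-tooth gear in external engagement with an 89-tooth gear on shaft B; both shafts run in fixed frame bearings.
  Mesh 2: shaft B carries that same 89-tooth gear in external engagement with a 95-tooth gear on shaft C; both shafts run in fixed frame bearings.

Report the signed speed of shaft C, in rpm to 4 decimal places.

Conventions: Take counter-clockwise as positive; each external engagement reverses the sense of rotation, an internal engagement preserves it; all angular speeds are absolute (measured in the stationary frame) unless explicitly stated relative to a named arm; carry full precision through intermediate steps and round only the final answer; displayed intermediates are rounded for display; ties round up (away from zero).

recognized (3 fixed axles, 2 meshes): fixed-axis compound train
mesh 1 [83T→89T]: ω = 2275.0000×83/89 = 2121.6292 rpm, sense flips to −
mesh 2 [89T→95T]: ω = 2121.6292×89/95 = 1987.6316 rpm, sense flips to +
signed output speed = +1987.6316 rpm

+1987.6316 rpm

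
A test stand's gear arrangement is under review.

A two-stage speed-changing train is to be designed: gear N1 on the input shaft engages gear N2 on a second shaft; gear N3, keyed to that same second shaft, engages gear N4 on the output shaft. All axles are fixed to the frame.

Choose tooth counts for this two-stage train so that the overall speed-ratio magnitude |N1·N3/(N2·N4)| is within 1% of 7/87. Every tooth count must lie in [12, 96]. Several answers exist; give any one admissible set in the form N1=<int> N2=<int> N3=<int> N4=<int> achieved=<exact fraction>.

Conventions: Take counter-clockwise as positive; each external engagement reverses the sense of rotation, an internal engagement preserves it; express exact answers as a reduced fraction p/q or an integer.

N1=12 N2=24 N3=14 N4=87 achieved=7/87

2-stage fixed-axis compound train for ratio 7/87
target = 7/87 in lowest terms: an exact hit needs N1·N3 = k·7 and N2·N4 = k·87 for one integer k, every count in [12, 96]; additionally prefer no 1:1 stage (N1 ≠ N2, N3 ≠ N4)
k = 1…23: no 1:1-free in-range split of k·7 and k·87 into factor pairs; take k = 24
k = 24: N1·N3 = 168 = 12·14, N2·N4 = 2088 = 24·87
achieved = 12·14/(24·87) = 7/87; |achieved − target| = 0 ≤ 7/8700 ✓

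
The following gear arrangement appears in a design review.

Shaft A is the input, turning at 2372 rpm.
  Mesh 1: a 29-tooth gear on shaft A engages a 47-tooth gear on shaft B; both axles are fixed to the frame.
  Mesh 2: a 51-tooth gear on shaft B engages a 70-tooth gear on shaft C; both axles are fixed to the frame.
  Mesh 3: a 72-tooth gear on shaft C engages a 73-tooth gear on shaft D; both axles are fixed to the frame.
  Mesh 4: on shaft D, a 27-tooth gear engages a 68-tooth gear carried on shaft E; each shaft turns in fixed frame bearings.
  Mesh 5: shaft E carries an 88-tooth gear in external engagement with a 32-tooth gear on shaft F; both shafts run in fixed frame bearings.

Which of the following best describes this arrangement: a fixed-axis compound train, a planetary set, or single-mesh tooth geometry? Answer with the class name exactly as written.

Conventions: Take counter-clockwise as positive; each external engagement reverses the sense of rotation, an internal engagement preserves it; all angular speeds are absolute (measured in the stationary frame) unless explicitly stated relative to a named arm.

fixed-axis compound train

5-mesh fixed-axis compound train (all bearings frame-fixed)
classification: fixed-axis compound train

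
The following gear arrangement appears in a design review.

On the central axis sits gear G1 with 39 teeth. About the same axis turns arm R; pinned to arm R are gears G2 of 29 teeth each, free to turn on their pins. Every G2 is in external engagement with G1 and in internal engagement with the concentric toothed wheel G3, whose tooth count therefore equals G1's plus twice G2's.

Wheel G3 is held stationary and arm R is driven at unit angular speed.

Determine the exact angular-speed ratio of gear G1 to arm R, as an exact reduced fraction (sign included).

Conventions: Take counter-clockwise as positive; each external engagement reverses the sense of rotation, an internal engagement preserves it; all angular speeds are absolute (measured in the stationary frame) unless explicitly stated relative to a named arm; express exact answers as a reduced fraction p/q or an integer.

topology: planetary set — G1 39T / G2 29T / G3 97T, arm = carrier (Willis)
ring teeth: 39 + 2·29 = 97
39(ω_sun−ω_arm) = −97(ω_ring−ω_arm),  ω_ring = 0, ω_arm = 1
ω_sun = 1 − (97/39)(0−1) = 136/39
ω_out/ω_in = 136/39

136/39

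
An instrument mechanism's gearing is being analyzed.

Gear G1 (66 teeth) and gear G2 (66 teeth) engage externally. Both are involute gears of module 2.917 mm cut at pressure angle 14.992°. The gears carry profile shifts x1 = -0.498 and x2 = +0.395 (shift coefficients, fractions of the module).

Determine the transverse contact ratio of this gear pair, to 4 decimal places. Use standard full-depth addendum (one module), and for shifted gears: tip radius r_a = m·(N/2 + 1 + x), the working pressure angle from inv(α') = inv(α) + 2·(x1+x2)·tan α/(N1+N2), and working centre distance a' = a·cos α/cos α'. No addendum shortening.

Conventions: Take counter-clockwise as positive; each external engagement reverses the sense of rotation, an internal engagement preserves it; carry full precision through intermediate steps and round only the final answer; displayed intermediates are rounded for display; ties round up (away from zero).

2.1619

topology: single-mesh involute geometry — m = 2.917, 66T/66T pair
base radii: r_b1 = 92.984464, r_b2 = 92.984464
tip radii: r_a1 = 97.725334, r_a2 = 100.330215
inv(α') = inv(14.992°) + 2·(-0.498+0.395)·tan α/(66+66) = 0.00572186  ⇒  α' = 14.65001°
a' = a·cos α / cos α' = 192.5220·cos 14.992°/cos 14.65001° = 192.218176
action lengths: √(r_a1²−r_b1²) = 30.068761, √(r_a2²−r_b2²) = 37.683439
base pitch p_b = π·m·cos α = 8.852100
CR = (30.068761 + 37.683439 − 192.218176·sin 14.65001°)/8.852100 = 2.161921
contact ratio ≈ 2.1619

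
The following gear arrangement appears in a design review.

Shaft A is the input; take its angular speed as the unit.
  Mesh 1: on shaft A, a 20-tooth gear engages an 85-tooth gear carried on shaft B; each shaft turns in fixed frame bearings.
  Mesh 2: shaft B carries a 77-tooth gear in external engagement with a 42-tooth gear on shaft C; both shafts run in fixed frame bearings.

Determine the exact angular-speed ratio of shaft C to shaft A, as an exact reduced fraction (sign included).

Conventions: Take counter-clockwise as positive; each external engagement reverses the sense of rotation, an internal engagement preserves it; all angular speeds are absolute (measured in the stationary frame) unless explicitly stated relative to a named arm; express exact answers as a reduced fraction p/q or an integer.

class = fixed-axis compound train [2 meshes; 2 ratios multiply, 2 sense flips]
mesh 1 [20T→85T]: running ratio 4/17, sense −
mesh 2 [77T→42T]: running ratio 22/51, sense +
ω_out/ω_in = 22/51

22/51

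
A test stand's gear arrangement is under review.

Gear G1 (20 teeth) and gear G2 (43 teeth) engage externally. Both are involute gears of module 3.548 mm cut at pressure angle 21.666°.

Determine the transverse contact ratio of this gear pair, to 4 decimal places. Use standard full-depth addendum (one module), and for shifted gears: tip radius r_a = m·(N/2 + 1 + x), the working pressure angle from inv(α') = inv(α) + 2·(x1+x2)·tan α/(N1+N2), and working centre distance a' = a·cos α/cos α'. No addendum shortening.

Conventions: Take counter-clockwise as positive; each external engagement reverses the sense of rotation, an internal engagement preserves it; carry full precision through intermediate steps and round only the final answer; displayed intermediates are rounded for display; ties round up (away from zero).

1.5754

single-mesh involute tooth geometry (20T engaging 43T at module 3.548)
base radii: r_b1 = 32.973403, r_b2 = 70.892816
tip radii: r_a1 = 39.028000, r_a2 = 79.830000
no profile shift: α' = α, a' = a
action lengths: √(r_a1²−r_b1²) = 20.879164, √(r_a2²−r_b2²) = 36.702011
base pitch p_b = π·m·cos α = 10.358900
CR = (20.879164 + 36.702011 − 111.762000·sin 21.66600°)/10.358900 = 1.575376
contact ratio ≈ 1.5754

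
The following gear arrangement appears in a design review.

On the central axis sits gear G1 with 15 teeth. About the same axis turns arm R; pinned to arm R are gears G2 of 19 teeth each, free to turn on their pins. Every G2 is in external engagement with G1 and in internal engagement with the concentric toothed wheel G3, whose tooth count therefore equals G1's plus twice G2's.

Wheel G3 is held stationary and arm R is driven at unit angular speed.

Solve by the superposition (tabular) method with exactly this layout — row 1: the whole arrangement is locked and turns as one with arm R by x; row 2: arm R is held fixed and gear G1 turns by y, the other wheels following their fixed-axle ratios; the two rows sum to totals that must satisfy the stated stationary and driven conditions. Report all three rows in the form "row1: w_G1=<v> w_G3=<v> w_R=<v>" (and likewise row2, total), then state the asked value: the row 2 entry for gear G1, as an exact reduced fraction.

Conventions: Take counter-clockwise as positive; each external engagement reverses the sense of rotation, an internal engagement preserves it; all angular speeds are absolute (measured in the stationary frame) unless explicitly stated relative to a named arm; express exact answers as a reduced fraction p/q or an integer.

row1: w_G1=1 w_G3=1 w_R=1
row2: w_G1=53/15 w_G3=-1 w_R=0
total: w_G1=68/15 w_G3=0 w_R=1
asked value: 53/15

planetary set (15T centre, 19T on arm, 53T internal) — Willis relation
row 1 (train locked, turned with arm): all members turn x
row 2: sun turns y, ring = −(15/53)·y, arm 0
boundary: total ω_ring = x − (15/53)·y = 0 and total ω_arm = x = 1  ⇒  y = 53/15, x = 1
row 2 ring = −(15/53)·53/15 = -1
totals (row 1 + row 2): sun 1 + 53/15 = 68/15, ring 1 + (-1) = 0, arm 1 + 0 = 1
asked cell (row2, sun) = 53/15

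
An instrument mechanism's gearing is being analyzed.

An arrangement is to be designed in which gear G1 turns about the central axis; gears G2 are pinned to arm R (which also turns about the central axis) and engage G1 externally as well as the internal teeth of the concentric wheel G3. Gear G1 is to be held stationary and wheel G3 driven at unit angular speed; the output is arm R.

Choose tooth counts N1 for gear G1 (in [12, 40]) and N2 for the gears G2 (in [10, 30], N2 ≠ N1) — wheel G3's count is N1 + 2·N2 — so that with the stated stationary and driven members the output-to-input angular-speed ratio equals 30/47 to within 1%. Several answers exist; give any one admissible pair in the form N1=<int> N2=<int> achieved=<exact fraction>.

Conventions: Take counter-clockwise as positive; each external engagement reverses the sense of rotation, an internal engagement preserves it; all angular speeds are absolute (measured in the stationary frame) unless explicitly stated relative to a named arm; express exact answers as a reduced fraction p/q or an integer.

topology: planetary set — design target 30/47, arm = carrier (Willis)
Willis with ω_sun = 0: ω_arm/ω_ring = N3/(N1+N3); set equal to 30/47  ⇒  N3/N1 = (30/47)/(1 − 30/47) = 30/17
N3 = N1 + 2·N2  ⇒  N2/N1 = (N3/N1 − 1)/2 = (30/17 − 1)/2 = 13/34
smallest multiple with N1 ≥ 12 and N2 ≥ 10: k = 1  ⇒  N1 = 1·34 = 34, N2 = 1·13 = 13 (N1 ≤ 40, N2 ≤ 30, N2 ≠ N1 ✓), N3 = 34 + 2·13 = 60
check: N3/(N1+N3) with N1 = 34, N3 = 60 gives 30/47; |achieved − target| = 0 ≤ 3/470 ✓

N1=34 N2=13 achieved=30/47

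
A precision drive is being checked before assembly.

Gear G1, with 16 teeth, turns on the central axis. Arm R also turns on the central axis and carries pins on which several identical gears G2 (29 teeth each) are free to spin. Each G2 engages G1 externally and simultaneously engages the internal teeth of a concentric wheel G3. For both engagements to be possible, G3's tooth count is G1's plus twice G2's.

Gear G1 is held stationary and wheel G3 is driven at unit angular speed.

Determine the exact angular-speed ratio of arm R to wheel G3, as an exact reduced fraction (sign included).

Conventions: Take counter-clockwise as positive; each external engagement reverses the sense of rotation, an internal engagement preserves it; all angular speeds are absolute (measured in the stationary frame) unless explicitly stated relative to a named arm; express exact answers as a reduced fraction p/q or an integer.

planetary set (16T centre, 29T on arm, 74T internal) — Willis relation
ring teeth: 16 + 2·29 = 74
16(ω_sun−ω_arm) = −74(ω_ring−ω_arm),  ω_sun = 0, ω_ring = 1
16(0−ω_arm) = −74(1−ω_arm)  ⇒  90·ω_arm = 74  ⇒  ω_arm = 37/45
ω_out/ω_in = 37/45

37/45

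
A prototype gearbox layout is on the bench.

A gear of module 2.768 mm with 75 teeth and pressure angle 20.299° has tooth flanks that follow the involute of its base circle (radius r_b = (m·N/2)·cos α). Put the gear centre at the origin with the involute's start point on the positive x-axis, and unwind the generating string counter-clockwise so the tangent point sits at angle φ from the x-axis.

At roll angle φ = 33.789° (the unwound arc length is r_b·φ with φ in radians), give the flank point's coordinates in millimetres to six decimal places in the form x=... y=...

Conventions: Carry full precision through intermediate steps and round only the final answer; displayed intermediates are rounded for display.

x=112.838644 y=6.427006

single-mesh involute tooth geometry (75T wheel at module 2.768)
pitch radius r_p = m·N/2 = 2.768·75/2 = 103.800000
base radius r_b = r_p·cos α = 103.800000·cos 20.299° = 97.353500
roll angle φ = 33.789° = 0.58972930 rad
x = r_b·(cos φ + φ·sin φ) = 112.838644
y = r_b·(sin φ − φ·cos φ) = 6.427006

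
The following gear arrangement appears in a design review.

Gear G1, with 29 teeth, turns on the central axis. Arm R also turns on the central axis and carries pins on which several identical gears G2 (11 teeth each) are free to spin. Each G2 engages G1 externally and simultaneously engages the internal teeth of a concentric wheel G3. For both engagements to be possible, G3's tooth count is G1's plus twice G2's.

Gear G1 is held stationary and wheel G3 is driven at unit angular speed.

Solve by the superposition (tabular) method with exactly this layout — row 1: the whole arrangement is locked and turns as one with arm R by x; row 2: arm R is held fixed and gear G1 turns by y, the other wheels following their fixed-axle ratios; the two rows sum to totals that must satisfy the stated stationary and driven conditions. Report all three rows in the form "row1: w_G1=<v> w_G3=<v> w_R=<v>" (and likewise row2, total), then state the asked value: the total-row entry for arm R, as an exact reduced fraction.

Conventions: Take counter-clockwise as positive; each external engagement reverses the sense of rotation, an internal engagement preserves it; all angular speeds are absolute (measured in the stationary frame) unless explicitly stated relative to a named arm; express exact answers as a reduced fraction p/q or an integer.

topology: planetary set — G1 29T / G2 11T / G3 51T, arm = carrier (Willis)
row 1: whole set turns with the arm by x
row 2 — arm fixed, fixed-axis ratios: sun y, ring −(29/51)·y, arm 0
boundary: total ω_sun = x + y = 0 and total ω_ring = x − (29/51)·y = 1  ⇒  y = -51/80, x = 51/80
row 2 ring = −(29/51)·(-51/80) = 29/80
totals (row 1 + row 2): sun 51/80 + (-51/80) = 0, ring 51/80 + 29/80 = 1, arm 51/80 + 0 = 51/80
asked cell (total, arm) = 51/80

row1: w_G1=51/80 w_G3=51/80 w_R=51/80
row2: w_G1=-51/80 w_G3=29/80 w_R=0
total: w_G1=0 w_G3=1 w_R=51/80
asked value: 51/80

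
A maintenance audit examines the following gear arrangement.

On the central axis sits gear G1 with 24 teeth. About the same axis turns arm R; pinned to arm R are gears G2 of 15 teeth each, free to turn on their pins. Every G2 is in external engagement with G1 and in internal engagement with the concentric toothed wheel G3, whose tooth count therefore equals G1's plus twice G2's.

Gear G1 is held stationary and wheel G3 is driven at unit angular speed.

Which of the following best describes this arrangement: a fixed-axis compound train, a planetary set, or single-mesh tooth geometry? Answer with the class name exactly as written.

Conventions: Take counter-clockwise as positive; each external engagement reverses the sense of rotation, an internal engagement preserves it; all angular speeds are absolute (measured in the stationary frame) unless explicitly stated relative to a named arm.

planetary set (24T centre, 15T on arm, 54T internal) — Willis relation
classification: planetary set

planetary set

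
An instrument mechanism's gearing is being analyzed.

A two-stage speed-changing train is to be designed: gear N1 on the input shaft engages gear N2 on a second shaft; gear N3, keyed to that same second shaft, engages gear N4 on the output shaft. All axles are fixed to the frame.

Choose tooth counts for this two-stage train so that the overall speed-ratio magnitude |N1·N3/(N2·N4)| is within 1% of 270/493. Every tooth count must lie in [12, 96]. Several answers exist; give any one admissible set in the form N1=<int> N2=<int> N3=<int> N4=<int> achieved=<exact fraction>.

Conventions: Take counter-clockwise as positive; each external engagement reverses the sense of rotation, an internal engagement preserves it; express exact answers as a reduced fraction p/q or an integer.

N1=15 N2=17 N3=18 N4=29 achieved=270/493

class = fixed-axis compound train [2-stage, 270/493 wanted]
target = 270/493 in lowest terms: an exact hit needs N1·N3 = k·270 and N2·N4 = k·493 for one integer k, every count in [12, 96]; additionally prefer no 1:1 stage (N1 ≠ N2, N3 ≠ N4)
k = 1: N1·N3 = 270 = 15·18, N2·N4 = 493 = 17·29
achieved = 15·18/(17·29) = 270/493; |achieved − target| = 0 ≤ 27/4930 ✓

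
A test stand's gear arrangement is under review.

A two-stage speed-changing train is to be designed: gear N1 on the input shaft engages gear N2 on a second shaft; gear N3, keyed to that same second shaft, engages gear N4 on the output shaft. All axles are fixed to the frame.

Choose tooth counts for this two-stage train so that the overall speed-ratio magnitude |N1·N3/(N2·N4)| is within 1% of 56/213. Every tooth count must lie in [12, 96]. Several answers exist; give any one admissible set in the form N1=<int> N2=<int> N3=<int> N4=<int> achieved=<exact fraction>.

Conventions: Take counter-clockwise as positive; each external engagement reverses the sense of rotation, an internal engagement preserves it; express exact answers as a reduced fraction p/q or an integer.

N1=14 N2=12 N3=16 N4=71 achieved=56/213

design class (target 56/213): fixed-axis compound train
target = 56/213 in lowest terms: an exact hit needs N1·N3 = k·56 and N2·N4 = k·213 for one integer k, every count in [12, 96]; additionally prefer no 1:1 stage (N1 ≠ N2, N3 ≠ N4)
k = 1…3: no 1:1-free in-range split of k·56 and k·213 into factor pairs; take k = 4
k = 4: N1·N3 = 224 = 14·16, N2·N4 = 852 = 12·71
achieved = 14·16/(12·71) = 56/213; |achieved − target| = 0 ≤ 14/5325 ✓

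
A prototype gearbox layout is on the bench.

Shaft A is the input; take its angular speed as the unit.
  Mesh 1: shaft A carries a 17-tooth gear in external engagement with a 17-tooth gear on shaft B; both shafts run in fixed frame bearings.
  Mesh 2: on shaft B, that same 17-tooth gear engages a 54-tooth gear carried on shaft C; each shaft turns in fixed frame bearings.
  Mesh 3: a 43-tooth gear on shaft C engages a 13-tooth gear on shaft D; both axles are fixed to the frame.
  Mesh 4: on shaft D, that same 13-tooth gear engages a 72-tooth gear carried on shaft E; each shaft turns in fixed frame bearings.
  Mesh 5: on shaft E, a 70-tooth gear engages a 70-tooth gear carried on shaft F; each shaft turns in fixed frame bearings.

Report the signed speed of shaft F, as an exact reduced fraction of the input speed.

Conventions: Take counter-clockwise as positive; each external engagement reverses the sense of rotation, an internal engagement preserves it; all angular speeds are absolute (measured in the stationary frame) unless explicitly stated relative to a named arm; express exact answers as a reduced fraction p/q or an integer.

5-mesh fixed-axis compound train (all bearings frame-fixed)
mesh 1 [17T→17T]: |ω|/ω_in = 1×17/17 = 1, sense flips to −
mesh 2 [17T→54T]: |ω|/ω_in = 1×17/54 = 17/54, sense flips to +
mesh 3 [43T→13T]: |ω|/ω_in = (17/54)×43/13 = 731/702, sense flips to −
mesh 4 [13T→72T]: |ω|/ω_in = (731/702)×13/72 = 731/3888, sense flips to +
mesh 5 [70T→70T]: |ω|/ω_in = (731/3888)×70/70 = 731/3888, sense flips to −
signed output speed (× input speed) = -731/3888

-731/3888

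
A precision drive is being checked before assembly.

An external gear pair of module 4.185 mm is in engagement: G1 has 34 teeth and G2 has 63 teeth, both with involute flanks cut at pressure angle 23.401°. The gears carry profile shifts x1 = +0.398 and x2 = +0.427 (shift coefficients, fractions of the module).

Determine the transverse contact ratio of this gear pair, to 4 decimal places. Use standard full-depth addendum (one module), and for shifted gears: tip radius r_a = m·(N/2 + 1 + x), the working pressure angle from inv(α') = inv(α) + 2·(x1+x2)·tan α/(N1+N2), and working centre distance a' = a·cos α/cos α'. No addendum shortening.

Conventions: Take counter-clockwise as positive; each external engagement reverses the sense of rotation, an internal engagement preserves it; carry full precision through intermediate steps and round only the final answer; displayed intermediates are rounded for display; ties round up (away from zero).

1.5037

recognized (one external pair, fixed centres): single-mesh tooth geometry, m = 4.185, N1 = 34, N2 = 63
base radii: r_b1 = 65.293160, r_b2 = 120.984384
tip radii: r_a1 = 76.995630, r_a2 = 137.799495
inv(α') = inv(23.401°) + 2·(+0.398+0.427)·tan α/(34+63) = 0.03169624  ⇒  α' = 25.44437°
a' = a·cos α / cos α' = 202.9725·cos 23.401°/cos 25.44437° = 206.286773
action lengths: √(r_a1²−r_b1²) = 40.806009, √(r_a2²−r_b2²) = 65.965746
base pitch p_b = π·m·cos α = 12.066148
CR = (40.806009 + 65.965746 − 206.286773·sin 25.44437°)/12.066148 = 1.503697
contact ratio ≈ 1.5037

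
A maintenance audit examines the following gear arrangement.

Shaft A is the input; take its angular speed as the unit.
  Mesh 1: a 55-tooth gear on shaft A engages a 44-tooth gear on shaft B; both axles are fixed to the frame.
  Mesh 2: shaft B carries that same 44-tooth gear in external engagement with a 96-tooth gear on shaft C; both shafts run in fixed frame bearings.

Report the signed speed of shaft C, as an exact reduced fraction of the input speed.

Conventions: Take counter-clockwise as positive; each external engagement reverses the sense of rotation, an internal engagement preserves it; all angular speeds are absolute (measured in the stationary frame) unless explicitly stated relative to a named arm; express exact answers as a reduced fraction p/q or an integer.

55/96

2-mesh fixed-axis compound train (all bearings frame-fixed)
mesh 1 [55T→44T]: |ω|/ω_in = 1×55/44 = 5/4, sense flips to −
mesh 2 [44T→96T]: |ω|/ω_in = (5/4)×44/96 = 55/96, sense flips to +
signed output speed (× input speed) = 55/96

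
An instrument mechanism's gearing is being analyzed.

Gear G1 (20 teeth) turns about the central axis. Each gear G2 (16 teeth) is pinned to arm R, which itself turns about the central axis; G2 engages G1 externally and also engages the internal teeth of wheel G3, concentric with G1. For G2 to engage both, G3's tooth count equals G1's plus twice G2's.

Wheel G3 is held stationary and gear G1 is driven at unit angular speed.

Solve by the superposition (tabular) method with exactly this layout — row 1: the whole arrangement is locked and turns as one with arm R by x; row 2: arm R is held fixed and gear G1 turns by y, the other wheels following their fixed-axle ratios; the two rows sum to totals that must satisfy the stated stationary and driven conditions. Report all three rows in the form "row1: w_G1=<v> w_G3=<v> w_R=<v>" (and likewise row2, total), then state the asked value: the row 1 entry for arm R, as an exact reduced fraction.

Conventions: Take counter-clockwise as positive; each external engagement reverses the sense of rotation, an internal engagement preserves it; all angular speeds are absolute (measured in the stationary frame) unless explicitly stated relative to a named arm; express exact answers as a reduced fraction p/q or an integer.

row1: w_G1=5/18 w_G3=5/18 w_R=5/18
row2: w_G1=13/18 w_G3=-5/18 w_R=0
total: w_G1=1 w_G3=0 w_R=5/18
asked value: 5/18

planetary set (20T centre, 16T on arm, 52T internal) — Willis relation
row 1 — lock + rotate with arm: ω_sun = ω_ring = ω_arm = x
superposition row 2 [arm held]: sun y, ring −(20/52)·y, arm 0
boundary: total ω_ring = x − (20/52)·y = 0 and total ω_sun = x + y = 1  ⇒  y = 13/18, x = 5/18
row 2 ring = −(20/52)·13/18 = -5/18
totals (row 1 + row 2): sun 5/18 + 13/18 = 1, ring 5/18 + (-5/18) = 0, arm 5/18 + 0 = 5/18
asked cell (row1, arm) = 5/18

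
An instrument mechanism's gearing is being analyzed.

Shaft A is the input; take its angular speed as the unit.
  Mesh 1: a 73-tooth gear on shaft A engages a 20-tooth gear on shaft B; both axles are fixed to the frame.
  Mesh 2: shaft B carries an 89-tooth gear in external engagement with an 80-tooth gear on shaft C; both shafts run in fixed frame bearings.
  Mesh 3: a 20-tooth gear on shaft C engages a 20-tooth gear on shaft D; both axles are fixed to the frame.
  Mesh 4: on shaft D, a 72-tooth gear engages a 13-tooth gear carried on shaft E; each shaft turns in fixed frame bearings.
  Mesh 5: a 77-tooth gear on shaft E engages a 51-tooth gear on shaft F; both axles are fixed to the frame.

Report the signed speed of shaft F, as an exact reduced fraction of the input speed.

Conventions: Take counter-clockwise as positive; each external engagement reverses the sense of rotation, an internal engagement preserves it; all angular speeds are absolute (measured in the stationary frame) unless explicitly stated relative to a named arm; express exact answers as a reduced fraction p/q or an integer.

-1500807/44200

5-mesh fixed-axis compound train (all bearings frame-fixed)
mesh 1 [73T→20T]: |ω|/ω_in = 1×73/20 = 73/20, sense flips to −
mesh 2 [89T→80T]: |ω|/ω_in = (73/20)×89/80 = 6497/1600, sense flips to +
mesh 3 [20T→20T]: |ω|/ω_in = (6497/1600)×20/20 = 6497/1600, sense flips to −
mesh 4 [72T→13T]: |ω|/ω_in = (6497/1600)×72/13 = 58473/2600, sense flips to +
mesh 5 [77T→51T]: |ω|/ω_in = (58473/2600)×77/51 = 1500807/44200, sense flips to −
signed output speed (× input speed) = -1500807/44200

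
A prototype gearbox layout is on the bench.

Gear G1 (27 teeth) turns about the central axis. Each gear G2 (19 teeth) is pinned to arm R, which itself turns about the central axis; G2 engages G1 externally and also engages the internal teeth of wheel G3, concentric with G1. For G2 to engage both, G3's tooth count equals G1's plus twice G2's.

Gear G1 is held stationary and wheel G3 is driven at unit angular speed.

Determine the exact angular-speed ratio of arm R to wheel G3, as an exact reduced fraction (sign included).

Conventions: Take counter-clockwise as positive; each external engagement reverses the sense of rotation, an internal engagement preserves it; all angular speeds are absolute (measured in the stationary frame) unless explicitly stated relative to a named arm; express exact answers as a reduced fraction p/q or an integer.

planetary set (27T centre, 19T on arm, 65T internal) — Willis relation
ring teeth: 27 + 2·19 = 65
27(ω_sun−ω_arm) = −65(ω_ring−ω_arm),  ω_sun = 0, ω_ring = 1
27(0−ω_arm) = −65(1−ω_arm)  ⇒  92·ω_arm = 65  ⇒  ω_arm = 65/92
ω_out/ω_in = 65/92

65/92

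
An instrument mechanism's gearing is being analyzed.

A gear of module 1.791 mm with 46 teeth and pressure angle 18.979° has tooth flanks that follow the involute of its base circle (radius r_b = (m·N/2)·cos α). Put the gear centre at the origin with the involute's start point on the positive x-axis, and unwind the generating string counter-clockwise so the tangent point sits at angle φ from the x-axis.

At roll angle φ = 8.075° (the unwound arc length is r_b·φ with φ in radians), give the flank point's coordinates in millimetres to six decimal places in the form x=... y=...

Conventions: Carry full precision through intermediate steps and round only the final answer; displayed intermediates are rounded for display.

x=39.338604 y=0.036276

topology: single-mesh involute geometry — m = 1.791, N = 46
pitch radius r_p = m·N/2 = 1.791·46/2 = 41.193000
base radius r_b = r_p·cos α = 41.193000·cos 18.979° = 38.953660
roll angle φ = 8.075° = 0.14093534 rad
x = r_b·(cos φ + φ·sin φ) = 39.338604
y = r_b·(sin φ − φ·cos φ) = 0.036276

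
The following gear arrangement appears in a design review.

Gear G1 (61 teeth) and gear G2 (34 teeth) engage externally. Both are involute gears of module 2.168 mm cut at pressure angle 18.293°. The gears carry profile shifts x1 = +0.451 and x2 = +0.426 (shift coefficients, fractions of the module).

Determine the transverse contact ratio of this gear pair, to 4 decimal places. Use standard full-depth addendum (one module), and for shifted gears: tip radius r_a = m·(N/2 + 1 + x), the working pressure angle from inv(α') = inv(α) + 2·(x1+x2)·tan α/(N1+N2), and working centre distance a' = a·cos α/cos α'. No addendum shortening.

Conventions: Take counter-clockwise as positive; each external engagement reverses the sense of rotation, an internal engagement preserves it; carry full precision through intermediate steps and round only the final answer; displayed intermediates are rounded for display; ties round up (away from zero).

topology: single-mesh involute geometry — m = 2.168, 61T/34T pair
base radii: r_b1 = 62.782346, r_b2 = 34.993439
tip radii: r_a1 = 69.269768, r_a2 = 39.947568
inv(α') = inv(18.293°) + 2·(+0.451+0.426)·tan α/(61+34) = 0.01741337  ⇒  α' = 21.02659°
a' = a·cos α / cos α' = 102.9800·cos 18.293°/cos 21.02659° = 104.750716
action lengths: √(r_a1²−r_b1²) = 29.269058, √(r_a2²−r_b2²) = 19.268301
base pitch p_b = π·m·cos α = 6.466772
CR = (29.269058 + 19.268301 − 104.750716·sin 21.02659°)/6.466772 = 1.693685
contact ratio ≈ 1.6937

1.6937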